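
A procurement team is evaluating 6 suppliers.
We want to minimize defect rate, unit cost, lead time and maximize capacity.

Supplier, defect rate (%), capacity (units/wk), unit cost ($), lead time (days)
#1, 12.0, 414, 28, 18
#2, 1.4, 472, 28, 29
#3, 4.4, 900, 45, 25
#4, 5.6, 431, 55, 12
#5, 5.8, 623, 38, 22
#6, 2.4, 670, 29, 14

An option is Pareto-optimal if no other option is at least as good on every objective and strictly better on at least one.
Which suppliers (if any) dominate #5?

#6

#6: defect rate 2.4≤5.8, capacity 670≥623, unit cost 29≤38, lead time 14≤22 — dominates #5.
Others (#1, #2, #3, #4) are each worse than #5 on at least one objective.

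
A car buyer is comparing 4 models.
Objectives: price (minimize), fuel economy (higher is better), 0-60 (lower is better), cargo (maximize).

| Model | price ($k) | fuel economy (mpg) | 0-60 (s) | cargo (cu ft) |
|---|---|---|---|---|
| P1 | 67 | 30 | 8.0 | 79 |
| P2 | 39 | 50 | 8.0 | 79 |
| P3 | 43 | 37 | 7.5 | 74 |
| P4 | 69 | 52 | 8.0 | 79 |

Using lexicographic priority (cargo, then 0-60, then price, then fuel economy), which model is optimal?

First maximize cargo: best is 79, kept {P1, P2, P4}.
Then minimize 0-60: best is 8.0, kept {P1, P2, P4}.
Then minimize price: best is 39, kept {P2}.

P2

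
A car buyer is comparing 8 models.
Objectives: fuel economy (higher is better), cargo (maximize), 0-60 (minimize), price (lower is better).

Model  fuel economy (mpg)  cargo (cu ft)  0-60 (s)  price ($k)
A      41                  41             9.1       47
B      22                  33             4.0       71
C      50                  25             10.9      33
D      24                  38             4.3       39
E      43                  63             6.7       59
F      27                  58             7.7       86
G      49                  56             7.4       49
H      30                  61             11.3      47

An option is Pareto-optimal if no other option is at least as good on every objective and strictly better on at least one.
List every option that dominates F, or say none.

E

E: fuel economy 43≥27, cargo 63≥58, 0-60 6.7≤7.7, price 59≤86 — dominates F.
Others (A, B, C, D, G, H) are each worse than F on at least one objective.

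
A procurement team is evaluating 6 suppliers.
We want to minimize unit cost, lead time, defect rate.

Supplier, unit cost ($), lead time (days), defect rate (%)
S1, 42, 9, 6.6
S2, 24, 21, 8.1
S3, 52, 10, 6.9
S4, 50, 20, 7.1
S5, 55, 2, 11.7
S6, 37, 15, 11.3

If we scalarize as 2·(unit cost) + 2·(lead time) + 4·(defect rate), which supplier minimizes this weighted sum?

S2

S1: 2·42 + 2·9 + 4·6.6 = 128.4
S2: 2·24 + 2·21 + 4·8.1 = 122.4
S3: 2·52 + 2·10 + 4·6.9 = 151.6
S4: 2·50 + 2·20 + 4·7.1 = 168.4
S5: 2·55 + 2·2 + 4·11.7 = 160.8
S6: 2·37 + 2·15 + 4·11.3 = 149.2
Lowest: S2 at 122.4.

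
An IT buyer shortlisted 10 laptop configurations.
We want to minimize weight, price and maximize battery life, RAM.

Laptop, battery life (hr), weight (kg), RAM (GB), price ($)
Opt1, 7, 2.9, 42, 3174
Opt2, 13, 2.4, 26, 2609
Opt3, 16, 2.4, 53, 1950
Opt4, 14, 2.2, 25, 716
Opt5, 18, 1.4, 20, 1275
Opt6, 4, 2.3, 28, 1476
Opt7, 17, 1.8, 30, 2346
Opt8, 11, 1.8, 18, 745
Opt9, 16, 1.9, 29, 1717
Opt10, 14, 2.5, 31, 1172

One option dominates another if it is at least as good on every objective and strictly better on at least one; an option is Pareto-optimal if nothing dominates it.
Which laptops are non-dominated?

Opt3, Opt4, Opt5, Opt6, Opt7, Opt8, Opt9, Opt10

Opt1: dominated by Opt3 (battery life 16≥7, weight 2.4≤2.9, RAM 53≥42, price 1950≤3174).
Opt2: dominated by Opt3 (battery life 16≥13, weight 2.4≤2.4, RAM 53≥26, price 1950≤2609).
Opt3: not dominated (best RAM).
Opt4: not dominated (best price).
Opt5: not dominated (best battery life).
Opt6: not dominated.
Opt7: not dominated.
Opt8: not dominated.
Opt9: not dominated.
Opt10: not dominated.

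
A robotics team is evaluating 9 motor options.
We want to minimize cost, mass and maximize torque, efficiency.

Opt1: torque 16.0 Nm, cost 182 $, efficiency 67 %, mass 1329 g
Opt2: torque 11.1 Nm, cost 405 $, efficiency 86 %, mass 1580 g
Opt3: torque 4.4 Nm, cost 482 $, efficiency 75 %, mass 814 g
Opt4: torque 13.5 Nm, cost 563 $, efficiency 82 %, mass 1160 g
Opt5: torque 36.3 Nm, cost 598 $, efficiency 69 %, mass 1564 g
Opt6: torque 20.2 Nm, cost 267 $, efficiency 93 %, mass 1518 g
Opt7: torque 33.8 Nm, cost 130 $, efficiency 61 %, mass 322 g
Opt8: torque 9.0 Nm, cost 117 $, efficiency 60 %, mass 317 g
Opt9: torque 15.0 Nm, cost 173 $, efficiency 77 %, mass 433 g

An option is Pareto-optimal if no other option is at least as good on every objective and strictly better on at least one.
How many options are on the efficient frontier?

7

Opt1: not dominated.
Opt2: dominated by Opt6 (torque 20.2≥11.1, cost 267≤405, efficiency 93≥86, mass 1518≤1580).
Opt3: dominated by Opt9 (torque 15.0≥4.4, cost 173≤482, efficiency 77≥75, mass 433≤814).
Opt4: not dominated.
Opt5: not dominated (best torque).
Opt6: not dominated (best efficiency).
Opt7: not dominated.
Opt8: not dominated (best cost).
Opt9: not dominated.
Pareto-optimal: Opt1, Opt4, Opt5, Opt6, Opt7, Opt8, Opt9 → 7.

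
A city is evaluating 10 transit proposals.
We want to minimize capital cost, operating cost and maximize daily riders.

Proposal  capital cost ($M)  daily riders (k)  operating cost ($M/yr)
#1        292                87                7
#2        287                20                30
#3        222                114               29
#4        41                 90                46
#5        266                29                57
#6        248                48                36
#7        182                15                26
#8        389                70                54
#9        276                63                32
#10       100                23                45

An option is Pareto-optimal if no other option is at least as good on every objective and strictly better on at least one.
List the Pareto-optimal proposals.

#1: not dominated (best operating cost).
#2: dominated by #3 (capital cost 222≤287, daily riders 114≥20, operating cost 29≤30).
#3: not dominated (best daily riders).
#4: not dominated (best capital cost).
#5: dominated by #3 (capital cost 222≤266, daily riders 114≥29, operating cost 29≤57).
#6: dominated by #3 (capital cost 222≤248, daily riders 114≥48, operating cost 29≤36).
#7: not dominated.
#8: dominated by #1 (capital cost 292≤389, daily riders 87≥70, operating cost 7≤54).
#9: dominated by #3 (capital cost 222≤276, daily riders 114≥63, operating cost 29≤32).
#10: not dominated.

#1, #3, #4, #7, #10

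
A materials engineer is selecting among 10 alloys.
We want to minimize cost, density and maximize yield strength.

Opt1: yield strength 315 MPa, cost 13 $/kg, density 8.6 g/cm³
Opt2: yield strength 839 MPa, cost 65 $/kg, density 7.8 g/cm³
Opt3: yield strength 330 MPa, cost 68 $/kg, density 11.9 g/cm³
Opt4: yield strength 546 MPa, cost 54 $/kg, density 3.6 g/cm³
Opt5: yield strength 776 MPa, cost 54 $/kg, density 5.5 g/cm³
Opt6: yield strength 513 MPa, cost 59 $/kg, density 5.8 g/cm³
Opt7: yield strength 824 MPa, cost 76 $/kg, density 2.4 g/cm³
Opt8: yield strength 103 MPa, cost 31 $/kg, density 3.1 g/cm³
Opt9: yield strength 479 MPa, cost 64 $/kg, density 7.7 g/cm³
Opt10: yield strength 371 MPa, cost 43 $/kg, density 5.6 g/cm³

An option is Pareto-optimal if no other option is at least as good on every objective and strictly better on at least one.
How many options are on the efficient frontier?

7

Opt1: not dominated (best cost).
Opt2: not dominated (best yield strength).
Opt3: dominated by Opt2 (yield strength 839≥330, cost 65≤68, density 7.8≤11.9).
Opt4: not dominated.
Opt5: not dominated.
Opt6: dominated by Opt4 (yield strength 546≥513, cost 54≤59, density 3.6≤5.8).
Opt7: not dominated (best density).
Opt8: not dominated.
Opt9: dominated by Opt4 (yield strength 546≥479, cost 54≤64, density 3.6≤7.7).
Opt10: not dominated.
Pareto-optimal: Opt1, Opt2, Opt4, Opt5, Opt7, Opt8, Opt10 → 7.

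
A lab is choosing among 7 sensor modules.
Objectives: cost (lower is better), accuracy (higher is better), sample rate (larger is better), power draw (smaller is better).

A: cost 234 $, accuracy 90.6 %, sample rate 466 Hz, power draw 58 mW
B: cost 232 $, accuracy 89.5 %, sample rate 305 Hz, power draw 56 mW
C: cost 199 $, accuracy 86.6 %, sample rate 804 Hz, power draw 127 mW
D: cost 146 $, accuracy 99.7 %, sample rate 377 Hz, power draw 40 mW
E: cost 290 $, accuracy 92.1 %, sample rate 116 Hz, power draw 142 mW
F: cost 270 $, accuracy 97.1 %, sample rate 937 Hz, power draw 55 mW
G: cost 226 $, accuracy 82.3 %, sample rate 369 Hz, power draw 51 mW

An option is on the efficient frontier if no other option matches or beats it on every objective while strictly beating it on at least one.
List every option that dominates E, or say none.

D, F

D: cost 146≤290, accuracy 99.7≥92.1, sample rate 377≥116, power draw 40≤142 — dominates E.
F: cost 270≤290, accuracy 97.1≥92.1, sample rate 937≥116, power draw 55≤142 — dominates E.
Others (A, B, C, G) are each worse than E on at least one objective.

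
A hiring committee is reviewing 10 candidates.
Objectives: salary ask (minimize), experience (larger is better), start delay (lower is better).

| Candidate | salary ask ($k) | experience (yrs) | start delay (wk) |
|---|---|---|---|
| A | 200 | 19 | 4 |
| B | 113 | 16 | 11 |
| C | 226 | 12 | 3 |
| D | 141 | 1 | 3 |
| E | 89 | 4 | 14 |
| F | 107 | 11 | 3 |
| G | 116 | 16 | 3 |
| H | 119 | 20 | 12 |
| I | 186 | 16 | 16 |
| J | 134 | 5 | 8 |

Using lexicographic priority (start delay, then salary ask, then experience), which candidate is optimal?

First minimize start delay: best is 3, kept {C, D, F, G}.
Then minimize salary ask: best is 107, kept {F}.

F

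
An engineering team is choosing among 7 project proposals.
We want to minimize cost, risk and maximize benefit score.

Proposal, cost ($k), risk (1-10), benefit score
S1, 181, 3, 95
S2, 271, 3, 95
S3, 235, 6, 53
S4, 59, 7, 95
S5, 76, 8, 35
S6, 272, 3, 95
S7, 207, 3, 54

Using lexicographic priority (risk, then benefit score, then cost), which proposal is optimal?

First minimize risk: best is 3, kept {S1, S2, S6, S7}.
Then maximize benefit score: best is 95, kept {S1, S2, S6}.
Then minimize cost: best is 181, kept {S1}.

S1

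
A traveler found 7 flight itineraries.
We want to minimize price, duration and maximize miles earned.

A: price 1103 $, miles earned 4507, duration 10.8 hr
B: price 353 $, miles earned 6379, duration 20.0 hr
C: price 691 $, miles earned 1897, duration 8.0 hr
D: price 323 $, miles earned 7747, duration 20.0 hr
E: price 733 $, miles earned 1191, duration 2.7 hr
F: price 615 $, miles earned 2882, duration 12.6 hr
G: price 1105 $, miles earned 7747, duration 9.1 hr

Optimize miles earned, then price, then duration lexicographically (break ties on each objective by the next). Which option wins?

First maximize miles earned: best is 7747, kept {D, G}.
Then minimize price: best is 323, kept {D}.

D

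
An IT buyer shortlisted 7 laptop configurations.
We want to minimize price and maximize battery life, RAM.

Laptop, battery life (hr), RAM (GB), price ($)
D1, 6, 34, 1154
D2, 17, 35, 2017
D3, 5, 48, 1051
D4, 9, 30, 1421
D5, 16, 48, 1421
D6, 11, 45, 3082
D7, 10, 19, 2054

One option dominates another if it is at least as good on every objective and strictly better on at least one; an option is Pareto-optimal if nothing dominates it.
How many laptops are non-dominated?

D1: not dominated.
D2: not dominated (best battery life).
D3: not dominated (best price).
D4: dominated by D5 (battery life 16≥9, RAM 48≥30, price 1421≤1421).
D5: not dominated.
D6: dominated by D5 (battery life 16≥11, RAM 48≥45, price 1421≤3082).
D7: dominated by D2 (battery life 17≥10, RAM 35≥19, price 2017≤2054).
Pareto-optimal: D1, D2, D3, D5 → 4.

4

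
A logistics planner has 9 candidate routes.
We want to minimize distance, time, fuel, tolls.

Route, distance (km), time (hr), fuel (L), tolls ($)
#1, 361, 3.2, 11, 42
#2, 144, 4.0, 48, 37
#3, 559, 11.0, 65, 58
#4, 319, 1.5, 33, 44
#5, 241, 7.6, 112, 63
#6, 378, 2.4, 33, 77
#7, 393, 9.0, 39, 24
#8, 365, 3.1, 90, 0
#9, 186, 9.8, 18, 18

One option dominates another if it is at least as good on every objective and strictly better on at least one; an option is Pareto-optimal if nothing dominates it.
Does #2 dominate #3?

Yes

#2 vs #3: distance 144≤559, time 4.0≤11.0, fuel 48≤65, tolls 37≤58 — #2 is at least as good on every objective with at least one strict improvement.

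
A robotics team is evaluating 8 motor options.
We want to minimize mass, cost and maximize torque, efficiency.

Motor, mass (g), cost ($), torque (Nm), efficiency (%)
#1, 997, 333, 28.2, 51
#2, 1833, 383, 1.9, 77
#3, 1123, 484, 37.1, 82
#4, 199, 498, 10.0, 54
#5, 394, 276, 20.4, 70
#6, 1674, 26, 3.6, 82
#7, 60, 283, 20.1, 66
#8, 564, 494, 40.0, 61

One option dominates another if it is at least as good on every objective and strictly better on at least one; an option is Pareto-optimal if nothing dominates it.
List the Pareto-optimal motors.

#1: not dominated.
#2: dominated by #6 (mass 1674≤1833, cost 26≤383, torque 3.6≥1.9, efficiency 82≥77).
#3: not dominated.
#4: dominated by #7 (mass 60≤199, cost 283≤498, torque 20.1≥10.0, efficiency 66≥54).
#5: not dominated.
#6: not dominated (best cost).
#7: not dominated (best mass).
#8: not dominated (best torque).

#1, #3, #5, #6, #7, #8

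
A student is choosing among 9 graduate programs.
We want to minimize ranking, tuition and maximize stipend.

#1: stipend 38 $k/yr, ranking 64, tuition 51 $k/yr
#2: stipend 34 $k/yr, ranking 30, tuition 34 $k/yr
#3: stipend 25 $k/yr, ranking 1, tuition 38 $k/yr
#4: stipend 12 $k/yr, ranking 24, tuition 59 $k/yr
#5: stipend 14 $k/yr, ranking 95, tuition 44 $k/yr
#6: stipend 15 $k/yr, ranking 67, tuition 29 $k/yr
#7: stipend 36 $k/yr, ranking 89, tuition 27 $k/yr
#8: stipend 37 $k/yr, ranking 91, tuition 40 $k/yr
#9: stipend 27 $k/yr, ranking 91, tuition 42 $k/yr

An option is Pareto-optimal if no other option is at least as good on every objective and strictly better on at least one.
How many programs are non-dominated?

6

#1: not dominated (best stipend).
#2: not dominated.
#3: not dominated (best ranking).
#4: dominated by #3 (stipend 25≥12, ranking 1≤24, tuition 38≤59).
#5: dominated by #2 (stipend 34≥14, ranking 30≤95, tuition 34≤44).
#6: not dominated.
#7: not dominated (best tuition).
#8: not dominated.
#9: dominated by #2 (stipend 34≥27, ranking 30≤91, tuition 34≤42).
Pareto-optimal: #1, #2, #3, #6, #7, #8 → 6.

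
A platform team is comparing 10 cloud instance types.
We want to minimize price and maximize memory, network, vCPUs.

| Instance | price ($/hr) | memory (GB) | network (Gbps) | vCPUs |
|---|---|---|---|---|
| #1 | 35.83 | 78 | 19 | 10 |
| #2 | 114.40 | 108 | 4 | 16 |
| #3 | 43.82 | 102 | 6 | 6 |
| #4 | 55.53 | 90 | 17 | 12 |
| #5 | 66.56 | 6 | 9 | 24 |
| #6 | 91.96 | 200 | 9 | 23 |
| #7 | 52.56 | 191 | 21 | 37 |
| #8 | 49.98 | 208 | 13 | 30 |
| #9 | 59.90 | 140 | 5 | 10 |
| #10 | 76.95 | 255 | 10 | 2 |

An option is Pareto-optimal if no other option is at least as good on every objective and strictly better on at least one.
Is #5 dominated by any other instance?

Yes

#7 vs #5: price 52.56≤66.56, memory 191≥6, network 21≥9, vCPUs 37≥24 — #7 is at least as good on every objective and strictly better on at least one, so #7 dominates #5.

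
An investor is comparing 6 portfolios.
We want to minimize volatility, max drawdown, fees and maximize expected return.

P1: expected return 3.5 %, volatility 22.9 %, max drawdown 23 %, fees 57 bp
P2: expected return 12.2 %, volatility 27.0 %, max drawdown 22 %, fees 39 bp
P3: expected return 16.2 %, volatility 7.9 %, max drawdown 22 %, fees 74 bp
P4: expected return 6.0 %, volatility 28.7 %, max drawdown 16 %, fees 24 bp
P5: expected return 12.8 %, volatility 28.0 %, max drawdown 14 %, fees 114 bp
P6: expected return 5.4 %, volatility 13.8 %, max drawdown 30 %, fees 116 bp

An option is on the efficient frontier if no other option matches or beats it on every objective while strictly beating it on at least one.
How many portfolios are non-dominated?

5

P1: not dominated.
P2: not dominated.
P3: not dominated (best expected return).
P4: not dominated (best fees).
P5: not dominated (best max drawdown).
P6: dominated by P3 (expected return 16.2≥5.4, volatility 7.9≤13.8, max drawdown 22≤30, fees 74≤116).
Pareto-optimal: P1, P2, P3, P4, P5 → 5.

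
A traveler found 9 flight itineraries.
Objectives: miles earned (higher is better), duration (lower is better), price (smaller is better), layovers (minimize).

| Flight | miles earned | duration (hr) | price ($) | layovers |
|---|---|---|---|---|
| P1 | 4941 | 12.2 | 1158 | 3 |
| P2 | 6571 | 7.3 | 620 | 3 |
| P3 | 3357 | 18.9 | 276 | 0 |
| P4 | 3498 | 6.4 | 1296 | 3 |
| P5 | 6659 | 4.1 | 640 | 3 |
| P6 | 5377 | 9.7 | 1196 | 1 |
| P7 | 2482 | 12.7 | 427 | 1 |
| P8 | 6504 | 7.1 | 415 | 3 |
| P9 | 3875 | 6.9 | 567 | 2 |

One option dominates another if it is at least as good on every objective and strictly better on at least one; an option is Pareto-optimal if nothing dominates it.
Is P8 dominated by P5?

No

P5 vs P8: P5 is worse on price (640 vs 415), so it does not dominate P8.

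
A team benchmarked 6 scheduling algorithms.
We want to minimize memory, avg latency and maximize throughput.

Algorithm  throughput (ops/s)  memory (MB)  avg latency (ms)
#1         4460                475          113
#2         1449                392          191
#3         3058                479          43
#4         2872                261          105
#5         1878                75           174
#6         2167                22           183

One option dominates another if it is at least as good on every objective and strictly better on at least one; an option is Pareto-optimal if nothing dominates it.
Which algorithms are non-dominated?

#1: not dominated (best throughput).
#2: dominated by #4 (throughput 2872≥1449, memory 261≤392, avg latency 105≤191).
#3: not dominated (best avg latency).
#4: not dominated.
#5: not dominated.
#6: not dominated (best memory).

#1, #3, #4, #5, #6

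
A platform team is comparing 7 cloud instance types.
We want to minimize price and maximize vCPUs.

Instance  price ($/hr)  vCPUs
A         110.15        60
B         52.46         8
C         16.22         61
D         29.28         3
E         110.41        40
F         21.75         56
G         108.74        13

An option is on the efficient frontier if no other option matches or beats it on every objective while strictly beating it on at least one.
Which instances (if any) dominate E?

A: price 110.15≤110.41, vCPUs 60≥40 — dominates E.
C: price 16.22≤110.41, vCPUs 61≥40 — dominates E.
F: price 21.75≤110.41, vCPUs 56≥40 — dominates E.
Others (B, D, G) are each worse than E on at least one objective.

A, C, F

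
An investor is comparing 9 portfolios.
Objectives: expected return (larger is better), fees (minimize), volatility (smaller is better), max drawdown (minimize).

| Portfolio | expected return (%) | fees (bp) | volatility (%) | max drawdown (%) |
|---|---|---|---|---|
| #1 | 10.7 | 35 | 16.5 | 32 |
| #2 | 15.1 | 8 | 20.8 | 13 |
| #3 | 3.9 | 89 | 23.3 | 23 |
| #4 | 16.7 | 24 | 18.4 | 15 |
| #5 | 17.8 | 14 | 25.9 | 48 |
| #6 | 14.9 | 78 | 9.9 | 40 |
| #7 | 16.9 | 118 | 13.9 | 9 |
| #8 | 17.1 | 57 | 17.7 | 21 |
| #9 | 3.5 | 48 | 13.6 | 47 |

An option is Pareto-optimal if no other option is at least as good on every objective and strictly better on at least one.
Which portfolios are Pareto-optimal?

#1: not dominated.
#2: not dominated (best fees).
#3: dominated by #2 (expected return 15.1≥3.9, fees 8≤89, volatility 20.8≤23.3, max drawdown 13≤23).
#4: not dominated.
#5: not dominated (best expected return).
#6: not dominated (best volatility).
#7: not dominated (best max drawdown).
#8: not dominated.
#9: not dominated.

#1, #2, #4, #5, #6, #7, #8, #9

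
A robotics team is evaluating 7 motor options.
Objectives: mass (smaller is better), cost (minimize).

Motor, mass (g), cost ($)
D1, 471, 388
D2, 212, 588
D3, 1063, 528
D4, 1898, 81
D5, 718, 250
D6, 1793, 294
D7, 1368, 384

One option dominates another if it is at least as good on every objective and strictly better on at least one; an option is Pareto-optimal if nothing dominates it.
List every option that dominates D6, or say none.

D5: mass 718≤1793, cost 250≤294 — dominates D6.
Others (D1, D2, D3, D4, D7) are each worse than D6 on at least one objective.

D5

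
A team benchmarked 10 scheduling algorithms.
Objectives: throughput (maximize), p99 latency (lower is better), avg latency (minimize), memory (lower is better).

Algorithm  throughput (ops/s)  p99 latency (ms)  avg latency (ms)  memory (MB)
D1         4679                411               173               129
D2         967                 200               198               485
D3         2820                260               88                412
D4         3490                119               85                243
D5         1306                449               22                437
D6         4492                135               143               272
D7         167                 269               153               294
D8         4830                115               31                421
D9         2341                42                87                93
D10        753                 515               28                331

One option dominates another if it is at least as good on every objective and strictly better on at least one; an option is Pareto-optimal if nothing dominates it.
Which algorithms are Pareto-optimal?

D1: not dominated.
D2: dominated by D4 (throughput 3490≥967, p99 latency 119≤200, avg latency 85≤198, memory 243≤485).
D3: dominated by D4 (throughput 3490≥2820, p99 latency 119≤260, avg latency 85≤88, memory 243≤412).
D4: not dominated.
D5: not dominated (best avg latency).
D6: not dominated.
D7: dominated by D4 (throughput 3490≥167, p99 latency 119≤269, avg latency 85≤153, memory 243≤294).
D8: not dominated (best throughput).
D9: not dominated (best p99 latency).
D10: not dominated.

D1, D4, D5, D6, D8, D9, D10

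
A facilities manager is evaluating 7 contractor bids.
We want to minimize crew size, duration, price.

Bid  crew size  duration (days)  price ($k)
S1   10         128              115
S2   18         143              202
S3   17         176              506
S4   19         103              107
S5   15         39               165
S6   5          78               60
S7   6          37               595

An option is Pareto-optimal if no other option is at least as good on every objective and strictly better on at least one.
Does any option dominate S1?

Yes

S6 vs S1: crew size 5≤10, duration 78≤128, price 60≤115 — S6 is at least as good on every objective and strictly better on at least one, so S6 dominates S1.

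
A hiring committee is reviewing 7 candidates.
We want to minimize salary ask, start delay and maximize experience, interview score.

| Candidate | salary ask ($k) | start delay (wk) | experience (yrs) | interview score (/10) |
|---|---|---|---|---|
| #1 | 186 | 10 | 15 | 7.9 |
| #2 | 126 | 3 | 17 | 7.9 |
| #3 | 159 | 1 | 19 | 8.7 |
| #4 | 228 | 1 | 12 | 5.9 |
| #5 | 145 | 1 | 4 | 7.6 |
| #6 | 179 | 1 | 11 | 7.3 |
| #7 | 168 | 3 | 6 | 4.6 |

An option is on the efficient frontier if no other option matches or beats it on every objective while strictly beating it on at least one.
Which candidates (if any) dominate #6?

#3

#3: salary ask 159≤179, start delay 1≤1, experience 19≥11, interview score 8.7≥7.3 — dominates #6.
Others (#1, #2, #4, #5, #7) are each worse than #6 on at least one objective.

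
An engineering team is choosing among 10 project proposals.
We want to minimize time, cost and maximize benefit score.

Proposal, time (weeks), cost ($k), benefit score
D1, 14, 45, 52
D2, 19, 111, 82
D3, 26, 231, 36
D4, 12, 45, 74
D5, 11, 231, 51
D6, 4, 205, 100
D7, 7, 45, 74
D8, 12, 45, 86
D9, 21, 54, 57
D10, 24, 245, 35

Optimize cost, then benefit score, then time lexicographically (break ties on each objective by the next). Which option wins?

First minimize cost: best is 45, kept {D1, D4, D7, D8}.
Then maximize benefit score: best is 86, kept {D8}.

D8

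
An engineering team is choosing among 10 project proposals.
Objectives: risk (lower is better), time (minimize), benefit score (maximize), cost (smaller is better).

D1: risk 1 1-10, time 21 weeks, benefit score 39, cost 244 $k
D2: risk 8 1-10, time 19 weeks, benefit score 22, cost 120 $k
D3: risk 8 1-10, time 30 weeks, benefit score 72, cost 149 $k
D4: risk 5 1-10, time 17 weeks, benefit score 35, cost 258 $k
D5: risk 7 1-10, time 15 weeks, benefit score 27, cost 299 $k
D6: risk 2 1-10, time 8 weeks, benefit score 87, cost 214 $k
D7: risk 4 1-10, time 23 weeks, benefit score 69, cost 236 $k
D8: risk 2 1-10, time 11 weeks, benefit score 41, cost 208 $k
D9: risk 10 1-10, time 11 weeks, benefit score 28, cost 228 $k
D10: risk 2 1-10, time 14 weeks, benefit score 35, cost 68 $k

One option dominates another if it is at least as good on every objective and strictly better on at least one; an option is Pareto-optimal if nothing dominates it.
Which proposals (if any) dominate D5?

D6: risk 2≤7, time 8≤15, benefit score 87≥27, cost 214≤299 — dominates D5.
D8: risk 2≤7, time 11≤15, benefit score 41≥27, cost 208≤299 — dominates D5.
D10: risk 2≤7, time 14≤15, benefit score 35≥27, cost 68≤299 — dominates D5.
Others (D1, D2, D3, D4, D7, D9) are each worse than D5 on at least one objective.

D6, D8, D10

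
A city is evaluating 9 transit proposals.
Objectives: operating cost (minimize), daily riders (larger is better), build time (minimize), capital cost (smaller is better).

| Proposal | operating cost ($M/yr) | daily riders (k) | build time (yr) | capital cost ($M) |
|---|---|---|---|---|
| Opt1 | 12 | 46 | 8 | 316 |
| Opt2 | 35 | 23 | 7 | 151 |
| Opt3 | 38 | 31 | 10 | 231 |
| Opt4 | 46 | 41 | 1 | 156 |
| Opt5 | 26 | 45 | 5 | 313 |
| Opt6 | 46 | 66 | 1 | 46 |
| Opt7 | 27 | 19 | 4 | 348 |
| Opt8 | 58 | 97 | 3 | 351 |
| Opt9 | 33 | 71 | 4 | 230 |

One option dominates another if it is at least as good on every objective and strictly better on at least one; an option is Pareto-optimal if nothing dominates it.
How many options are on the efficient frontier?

7

Opt1: not dominated (best operating cost).
Opt2: not dominated.
Opt3: dominated by Opt9 (operating cost 33≤38, daily riders 71≥31, build time 4≤10, capital cost 230≤231).
Opt4: dominated by Opt6 (operating cost 46≤46, daily riders 66≥41, build time 1≤1, capital cost 46≤156).
Opt5: not dominated.
Opt6: not dominated (best capital cost).
Opt7: not dominated.
Opt8: not dominated (best daily riders).
Opt9: not dominated.
Pareto-optimal: Opt1, Opt2, Opt5, Opt6, Opt7, Opt8, Opt9 → 7.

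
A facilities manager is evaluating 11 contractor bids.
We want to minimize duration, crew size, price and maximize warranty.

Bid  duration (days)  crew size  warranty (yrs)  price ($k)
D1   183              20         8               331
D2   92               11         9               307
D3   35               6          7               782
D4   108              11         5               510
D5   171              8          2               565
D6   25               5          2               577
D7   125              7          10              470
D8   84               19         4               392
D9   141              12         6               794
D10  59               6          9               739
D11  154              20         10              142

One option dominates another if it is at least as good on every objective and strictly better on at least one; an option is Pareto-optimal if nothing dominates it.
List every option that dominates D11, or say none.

D1: worse on duration (183 vs 154).
D2: worse on warranty (9 vs 10).
D3: worse on warranty (7 vs 10).
D4: worse on warranty (5 vs 10).
D5: worse on duration (171 vs 154).
D6: worse on warranty (2 vs 10).
D7: worse on price (470 vs 142).
D8: worse on warranty (4 vs 10).
D9: worse on warranty (6 vs 10).
D10: worse on warranty (9 vs 10).
No option dominates D11.

none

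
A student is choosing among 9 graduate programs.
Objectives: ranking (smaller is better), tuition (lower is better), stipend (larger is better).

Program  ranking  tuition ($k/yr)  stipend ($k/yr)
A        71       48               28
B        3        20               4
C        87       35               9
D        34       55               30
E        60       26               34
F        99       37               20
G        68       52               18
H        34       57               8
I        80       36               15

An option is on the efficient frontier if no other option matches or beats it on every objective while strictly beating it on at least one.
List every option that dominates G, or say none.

E: ranking 60≤68, tuition 26≤52, stipend 34≥18 — dominates G.
Others (A, B, C, D, F, H, I) are each worse than G on at least one objective.

E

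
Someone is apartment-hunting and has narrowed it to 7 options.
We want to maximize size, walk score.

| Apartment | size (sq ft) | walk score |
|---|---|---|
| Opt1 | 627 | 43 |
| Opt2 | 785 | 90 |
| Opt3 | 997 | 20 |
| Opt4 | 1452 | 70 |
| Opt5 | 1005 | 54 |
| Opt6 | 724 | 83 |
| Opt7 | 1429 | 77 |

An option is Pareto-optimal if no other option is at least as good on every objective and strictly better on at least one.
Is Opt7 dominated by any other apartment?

No

Opt1: worse on size (627 vs 1429).
Opt2: worse on size (785 vs 1429).
Opt3: worse on size (997 vs 1429).
Opt4: worse on walk score (70 vs 77).
Opt5: worse on size (1005 vs 1429).
Opt6: worse on size (724 vs 1429).
No option is at least as good as Opt7 on every objective and strictly better on one.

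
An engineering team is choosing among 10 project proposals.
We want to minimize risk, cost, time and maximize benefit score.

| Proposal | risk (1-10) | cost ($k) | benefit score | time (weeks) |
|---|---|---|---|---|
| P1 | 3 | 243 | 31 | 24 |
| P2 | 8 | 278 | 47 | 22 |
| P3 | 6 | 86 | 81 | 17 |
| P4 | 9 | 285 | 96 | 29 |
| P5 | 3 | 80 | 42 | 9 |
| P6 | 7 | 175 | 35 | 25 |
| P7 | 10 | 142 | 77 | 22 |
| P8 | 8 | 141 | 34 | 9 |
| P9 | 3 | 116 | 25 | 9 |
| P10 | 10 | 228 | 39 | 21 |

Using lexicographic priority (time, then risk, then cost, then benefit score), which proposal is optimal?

P5

First minimize time: best is 9, kept {P5, P8, P9}.
Then minimize risk: best is 3, kept {P5, P9}.
Then minimize cost: best is 80, kept {P5}.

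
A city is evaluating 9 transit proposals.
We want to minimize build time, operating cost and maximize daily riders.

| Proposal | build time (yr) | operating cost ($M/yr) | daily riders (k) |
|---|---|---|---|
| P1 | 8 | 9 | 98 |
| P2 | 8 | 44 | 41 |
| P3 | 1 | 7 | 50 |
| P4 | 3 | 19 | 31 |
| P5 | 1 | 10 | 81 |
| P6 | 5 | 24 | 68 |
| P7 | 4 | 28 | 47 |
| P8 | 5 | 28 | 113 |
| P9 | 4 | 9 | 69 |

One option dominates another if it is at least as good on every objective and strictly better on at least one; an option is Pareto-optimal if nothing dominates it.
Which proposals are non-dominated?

P1: not dominated.
P2: dominated by P1 (build time 8≤8, operating cost 9≤44, daily riders 98≥41).
P3: not dominated (best operating cost).
P4: dominated by P3 (build time 1≤3, operating cost 7≤19, daily riders 50≥31).
P5: not dominated.
P6: dominated by P5 (build time 1≤5, operating cost 10≤24, daily riders 81≥68).
P7: dominated by P3 (build time 1≤4, operating cost 7≤28, daily riders 50≥47).
P8: not dominated (best daily riders).
P9: not dominated.

P1, P3, P5, P8, P9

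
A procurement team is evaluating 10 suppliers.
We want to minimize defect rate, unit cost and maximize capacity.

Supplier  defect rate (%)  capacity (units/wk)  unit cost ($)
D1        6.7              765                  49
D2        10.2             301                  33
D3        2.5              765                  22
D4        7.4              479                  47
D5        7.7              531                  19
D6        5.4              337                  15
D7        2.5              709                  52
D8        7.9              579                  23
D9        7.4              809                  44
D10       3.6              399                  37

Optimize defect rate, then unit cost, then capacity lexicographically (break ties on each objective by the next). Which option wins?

D3

First minimize defect rate: best is 2.5, kept {D3, D7}.
Then minimize unit cost: best is 22, kept {D3}.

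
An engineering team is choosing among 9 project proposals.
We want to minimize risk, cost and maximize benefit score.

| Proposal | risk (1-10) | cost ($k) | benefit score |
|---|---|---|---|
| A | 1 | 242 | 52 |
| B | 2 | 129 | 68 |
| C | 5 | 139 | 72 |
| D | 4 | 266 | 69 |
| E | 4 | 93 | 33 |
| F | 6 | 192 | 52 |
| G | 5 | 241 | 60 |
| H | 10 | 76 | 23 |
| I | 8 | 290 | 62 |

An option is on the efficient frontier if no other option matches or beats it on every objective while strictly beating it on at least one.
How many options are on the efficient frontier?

6

A: not dominated (best risk).
B: not dominated.
C: not dominated (best benefit score).
D: not dominated.
E: not dominated.
F: dominated by B (risk 2≤6, cost 129≤192, benefit score 68≥52).
G: dominated by B (risk 2≤5, cost 129≤241, benefit score 68≥60).
H: not dominated (best cost).
I: dominated by B (risk 2≤8, cost 129≤290, benefit score 68≥62).
Pareto-optimal: A, B, C, D, E, H → 6.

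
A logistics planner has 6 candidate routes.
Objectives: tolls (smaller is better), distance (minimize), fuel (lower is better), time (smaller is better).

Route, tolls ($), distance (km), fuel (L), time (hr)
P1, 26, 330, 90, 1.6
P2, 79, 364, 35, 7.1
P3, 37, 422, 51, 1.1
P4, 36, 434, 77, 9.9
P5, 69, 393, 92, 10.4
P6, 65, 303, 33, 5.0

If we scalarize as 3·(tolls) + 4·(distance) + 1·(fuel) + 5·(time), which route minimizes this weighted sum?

P6

P1: 3·26 + 4·330 + 1·90 + 5·1.6 = 1496.0
P2: 3·79 + 4·364 + 1·35 + 5·7.1 = 1763.5
P3: 3·37 + 4·422 + 1·51 + 5·1.1 = 1855.5
P4: 3·36 + 4·434 + 1·77 + 5·9.9 = 1970.5
P5: 3·69 + 4·393 + 1·92 + 5·10.4 = 1923.0
P6: 3·65 + 4·303 + 1·33 + 5·5.0 = 1465.0
Lowest: P6 at 1465.0.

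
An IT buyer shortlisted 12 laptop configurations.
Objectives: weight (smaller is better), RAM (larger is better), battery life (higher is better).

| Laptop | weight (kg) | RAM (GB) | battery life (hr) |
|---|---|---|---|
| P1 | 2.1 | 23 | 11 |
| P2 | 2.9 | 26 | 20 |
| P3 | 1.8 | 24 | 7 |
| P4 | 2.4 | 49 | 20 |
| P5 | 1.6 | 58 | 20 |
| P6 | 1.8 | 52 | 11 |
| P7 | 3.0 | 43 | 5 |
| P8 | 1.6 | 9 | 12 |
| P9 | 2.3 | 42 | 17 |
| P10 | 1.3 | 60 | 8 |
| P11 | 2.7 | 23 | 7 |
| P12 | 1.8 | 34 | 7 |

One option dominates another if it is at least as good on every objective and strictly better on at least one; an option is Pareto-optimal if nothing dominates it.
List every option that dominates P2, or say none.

P4, P5

P4: weight 2.4≤2.9, RAM 49≥26, battery life 20≥20 — dominates P2.
P5: weight 1.6≤2.9, RAM 58≥26, battery life 20≥20 — dominates P2.
Others (P1, P3, P6, P7, P8, P9, P10, P11, P12) are each worse than P2 on at least one objective.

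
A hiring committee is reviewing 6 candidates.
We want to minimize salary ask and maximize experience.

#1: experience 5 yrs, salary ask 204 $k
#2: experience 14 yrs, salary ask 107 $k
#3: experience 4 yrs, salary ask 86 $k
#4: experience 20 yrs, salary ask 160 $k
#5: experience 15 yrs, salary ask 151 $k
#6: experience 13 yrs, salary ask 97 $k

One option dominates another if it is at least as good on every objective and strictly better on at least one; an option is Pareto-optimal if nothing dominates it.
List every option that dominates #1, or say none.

#2, #4, #5, #6

#2: experience 14≥5, salary ask 107≤204 — dominates #1.
#4: experience 20≥5, salary ask 160≤204 — dominates #1.
#5: experience 15≥5, salary ask 151≤204 — dominates #1.
#6: experience 13≥5, salary ask 97≤204 — dominates #1.
Others (#3) are each worse than #1 on at least one objective.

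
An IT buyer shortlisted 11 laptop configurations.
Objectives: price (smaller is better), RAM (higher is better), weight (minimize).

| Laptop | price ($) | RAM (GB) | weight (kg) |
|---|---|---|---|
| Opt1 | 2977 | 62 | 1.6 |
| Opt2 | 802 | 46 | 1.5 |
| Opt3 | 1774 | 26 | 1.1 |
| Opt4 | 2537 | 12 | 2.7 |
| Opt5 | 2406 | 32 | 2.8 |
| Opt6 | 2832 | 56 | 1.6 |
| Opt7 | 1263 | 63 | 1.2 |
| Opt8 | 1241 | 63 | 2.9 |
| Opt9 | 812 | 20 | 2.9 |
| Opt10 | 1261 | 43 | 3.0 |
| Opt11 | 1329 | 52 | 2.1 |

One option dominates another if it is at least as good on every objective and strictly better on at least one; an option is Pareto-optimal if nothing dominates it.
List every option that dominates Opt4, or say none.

Opt2, Opt3, Opt7, Opt11

Opt2: price 802≤2537, RAM 46≥12, weight 1.5≤2.7 — dominates Opt4.
Opt3: price 1774≤2537, RAM 26≥12, weight 1.1≤2.7 — dominates Opt4.
Opt7: price 1263≤2537, RAM 63≥12, weight 1.2≤2.7 — dominates Opt4.
Opt11: price 1329≤2537, RAM 52≥12, weight 2.1≤2.7 — dominates Opt4.
Others (Opt1, Opt5, Opt6, Opt8, Opt9, Opt10) are each worse than Opt4 on at least one objective.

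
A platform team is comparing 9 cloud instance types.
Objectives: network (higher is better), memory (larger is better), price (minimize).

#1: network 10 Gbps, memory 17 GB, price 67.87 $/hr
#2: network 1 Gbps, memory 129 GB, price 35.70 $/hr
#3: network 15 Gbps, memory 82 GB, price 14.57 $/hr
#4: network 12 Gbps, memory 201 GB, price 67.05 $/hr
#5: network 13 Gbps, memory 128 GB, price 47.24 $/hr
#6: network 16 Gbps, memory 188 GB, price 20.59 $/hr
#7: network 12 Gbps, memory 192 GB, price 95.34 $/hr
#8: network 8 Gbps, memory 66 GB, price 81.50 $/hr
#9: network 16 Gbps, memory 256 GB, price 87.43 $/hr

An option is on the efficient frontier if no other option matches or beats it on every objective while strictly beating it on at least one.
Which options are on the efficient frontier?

#1: dominated by #3 (network 15≥10, memory 82≥17, price 14.57≤67.87).
#2: dominated by #6 (network 16≥1, memory 188≥129, price 20.59≤35.70).
#3: not dominated (best price).
#4: not dominated.
#5: dominated by #6 (network 16≥13, memory 188≥128, price 20.59≤47.24).
#6: not dominated.
#7: dominated by #4 (network 12≥12, memory 201≥192, price 67.05≤95.34).
#8: dominated by #3 (network 15≥8, memory 82≥66, price 14.57≤81.50).
#9: not dominated (best memory).

#3, #4, #6, #9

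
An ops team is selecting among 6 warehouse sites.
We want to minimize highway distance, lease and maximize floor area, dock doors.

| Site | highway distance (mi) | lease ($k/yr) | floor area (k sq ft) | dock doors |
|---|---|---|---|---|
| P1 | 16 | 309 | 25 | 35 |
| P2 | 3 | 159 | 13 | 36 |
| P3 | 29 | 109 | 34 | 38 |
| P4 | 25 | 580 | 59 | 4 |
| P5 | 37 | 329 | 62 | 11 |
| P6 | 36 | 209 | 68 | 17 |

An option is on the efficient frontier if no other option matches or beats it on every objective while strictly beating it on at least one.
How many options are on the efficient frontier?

P1: not dominated.
P2: not dominated (best highway distance).
P3: not dominated (best lease).
P4: not dominated.
P5: dominated by P6 (highway distance 36≤37, lease 209≤329, floor area 68≥62, dock doors 17≥11).
P6: not dominated (best floor area).
Pareto-optimal: P1, P2, P3, P4, P6 → 5.

5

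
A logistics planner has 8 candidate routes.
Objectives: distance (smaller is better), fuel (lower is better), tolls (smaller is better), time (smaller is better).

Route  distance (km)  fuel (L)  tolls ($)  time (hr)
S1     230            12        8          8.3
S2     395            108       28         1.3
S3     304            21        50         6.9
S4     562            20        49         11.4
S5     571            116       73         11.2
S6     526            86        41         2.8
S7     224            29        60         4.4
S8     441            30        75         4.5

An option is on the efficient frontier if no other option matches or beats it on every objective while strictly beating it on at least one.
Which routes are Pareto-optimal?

S1, S2, S3, S6, S7

S1: not dominated (best fuel).
S2: not dominated (best time).
S3: not dominated.
S4: dominated by S1 (distance 230≤562, fuel 12≤20, tolls 8≤49, time 8.3≤11.4).
S5: dominated by S1 (distance 230≤571, fuel 12≤116, tolls 8≤73, time 8.3≤11.2).
S6: not dominated.
S7: not dominated (best distance).
S8: dominated by S7 (distance 224≤441, fuel 29≤30, tolls 60≤75, time 4.4≤4.5).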